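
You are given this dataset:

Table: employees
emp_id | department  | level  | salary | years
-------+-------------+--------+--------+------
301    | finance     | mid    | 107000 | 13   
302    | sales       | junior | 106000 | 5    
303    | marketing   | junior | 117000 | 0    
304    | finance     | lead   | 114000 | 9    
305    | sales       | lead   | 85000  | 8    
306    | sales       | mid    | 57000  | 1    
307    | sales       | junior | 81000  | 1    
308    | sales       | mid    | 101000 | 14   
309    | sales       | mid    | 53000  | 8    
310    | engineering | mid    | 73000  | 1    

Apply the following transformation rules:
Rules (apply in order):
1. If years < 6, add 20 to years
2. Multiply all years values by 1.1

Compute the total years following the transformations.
176.0

Step 1: Apply Rule 1 - Add 20 to records with years < 6
  - 5 records affected: 8 + (5 × 20) = 108
  - Unaffected records: 52
  - Sum after Rule 1: 160
Step 2: Apply Rule 2 - Multiply all by 1.1
  - 160 × 1.1 = 176.0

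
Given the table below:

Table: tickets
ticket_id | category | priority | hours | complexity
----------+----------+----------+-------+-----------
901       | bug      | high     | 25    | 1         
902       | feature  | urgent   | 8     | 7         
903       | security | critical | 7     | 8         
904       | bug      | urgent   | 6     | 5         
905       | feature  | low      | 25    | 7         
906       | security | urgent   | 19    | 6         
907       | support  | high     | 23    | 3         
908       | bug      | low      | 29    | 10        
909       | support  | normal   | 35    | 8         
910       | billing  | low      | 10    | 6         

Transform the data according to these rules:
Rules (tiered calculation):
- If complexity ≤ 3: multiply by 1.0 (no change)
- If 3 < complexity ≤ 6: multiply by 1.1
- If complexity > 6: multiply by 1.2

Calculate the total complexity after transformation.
70.7

Step 1: Tier 1 (complexity ≤ 3): 2 records, sum = 4 × 1.0 = 4.0
Step 2: Tier 2 (3 < complexity ≤ 6): 3 records, sum = 17 × 1.1 = 18.7
Step 3: Tier 3 (complexity > 6): 5 records, sum = 40 × 1.2 = 48.0
Step 4: Final sum = 4.0 + 18.7 + 48.0 = 70.7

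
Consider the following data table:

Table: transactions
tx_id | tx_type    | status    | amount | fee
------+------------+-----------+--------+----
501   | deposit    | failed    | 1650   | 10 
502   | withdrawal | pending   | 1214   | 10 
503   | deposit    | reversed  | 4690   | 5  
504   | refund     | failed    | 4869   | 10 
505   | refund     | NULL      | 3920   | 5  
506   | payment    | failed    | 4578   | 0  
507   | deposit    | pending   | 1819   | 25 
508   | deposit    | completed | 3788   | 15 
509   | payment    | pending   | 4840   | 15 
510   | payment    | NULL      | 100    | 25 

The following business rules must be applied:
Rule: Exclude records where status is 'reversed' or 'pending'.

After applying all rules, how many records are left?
6

Step 1: Count records to exclude
  - 1 (reversed) + 3 (pending) = 4 records
Step 2: Total records: 10
Step 3: Remaining = 10 - 4 = 6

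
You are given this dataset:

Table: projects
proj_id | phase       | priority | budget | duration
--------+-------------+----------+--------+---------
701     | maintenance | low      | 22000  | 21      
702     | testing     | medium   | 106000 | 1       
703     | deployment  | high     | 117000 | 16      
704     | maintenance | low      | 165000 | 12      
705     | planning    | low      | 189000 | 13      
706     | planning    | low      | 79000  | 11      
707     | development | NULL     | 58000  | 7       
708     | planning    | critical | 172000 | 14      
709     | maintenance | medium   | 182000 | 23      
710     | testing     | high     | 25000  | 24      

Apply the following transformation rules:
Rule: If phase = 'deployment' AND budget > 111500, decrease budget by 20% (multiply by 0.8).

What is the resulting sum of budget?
1091600.0

Step 1: Find records where phase = 'deployment' AND budget > 111500
Step 2: 1 records match, summing to 117000
Step 3: After multiplier: 117000 × 0.8 = 93600.0
Step 4: Unaffected records sum: 998000
Step 5: Final sum = 93600.0 + 998000 = 1091600.0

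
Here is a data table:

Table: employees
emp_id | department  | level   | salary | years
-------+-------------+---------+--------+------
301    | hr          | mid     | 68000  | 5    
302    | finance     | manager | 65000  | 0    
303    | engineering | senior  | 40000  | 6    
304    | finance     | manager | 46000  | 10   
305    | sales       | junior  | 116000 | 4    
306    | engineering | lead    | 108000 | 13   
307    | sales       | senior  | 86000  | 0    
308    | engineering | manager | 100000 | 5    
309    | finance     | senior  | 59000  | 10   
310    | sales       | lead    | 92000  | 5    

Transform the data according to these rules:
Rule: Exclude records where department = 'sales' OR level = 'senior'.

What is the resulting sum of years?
33

Step 1: Find records where department = 'sales' OR level = 'senior'
Step 2: 5 records match, summing to 25
Step 3: Original sum: 58
Step 4: Remaining sum = 58 - 25 = 33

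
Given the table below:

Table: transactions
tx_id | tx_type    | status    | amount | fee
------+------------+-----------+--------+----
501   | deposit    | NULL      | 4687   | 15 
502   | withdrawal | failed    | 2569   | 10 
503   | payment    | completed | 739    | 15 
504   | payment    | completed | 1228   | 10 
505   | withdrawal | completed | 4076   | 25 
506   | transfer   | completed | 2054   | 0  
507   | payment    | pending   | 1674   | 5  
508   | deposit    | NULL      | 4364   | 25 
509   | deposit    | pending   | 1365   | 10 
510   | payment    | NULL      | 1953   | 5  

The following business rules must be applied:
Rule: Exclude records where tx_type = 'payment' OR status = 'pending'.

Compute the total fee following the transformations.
75

Step 1: Find records where tx_type = 'payment' OR status = 'pending'
Step 2: 5 records match, summing to 45
Step 3: Original sum: 120
Step 4: Remaining sum = 120 - 45 = 75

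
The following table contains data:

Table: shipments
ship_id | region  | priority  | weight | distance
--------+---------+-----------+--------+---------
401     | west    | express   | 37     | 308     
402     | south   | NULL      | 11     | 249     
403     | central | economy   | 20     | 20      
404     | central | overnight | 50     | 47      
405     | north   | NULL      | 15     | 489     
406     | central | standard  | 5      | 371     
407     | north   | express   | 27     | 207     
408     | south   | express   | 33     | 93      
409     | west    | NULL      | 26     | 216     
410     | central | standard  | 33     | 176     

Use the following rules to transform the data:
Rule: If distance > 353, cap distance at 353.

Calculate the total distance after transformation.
2022

Step 1: 2 records have distance > 353
Step 2: These records originally summed to 860
Step 3: After capping: 2 × 353 = 706
Step 4: Unaffected records sum: 1316
Step 5: Final sum = 706 + 1316 = 2022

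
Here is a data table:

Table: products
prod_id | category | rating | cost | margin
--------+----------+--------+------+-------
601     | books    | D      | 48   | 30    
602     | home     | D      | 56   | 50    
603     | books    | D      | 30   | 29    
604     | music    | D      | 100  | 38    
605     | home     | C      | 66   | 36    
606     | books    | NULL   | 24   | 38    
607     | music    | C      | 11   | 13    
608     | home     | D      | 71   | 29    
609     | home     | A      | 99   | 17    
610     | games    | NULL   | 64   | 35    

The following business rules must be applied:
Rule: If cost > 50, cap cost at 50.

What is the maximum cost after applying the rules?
50

Step 1: Original maximum cost = 100
Step 2: Apply cap at 50
Step 3: 6 records had cost > 50 and were capped
Step 4: Maximum after transformation = 50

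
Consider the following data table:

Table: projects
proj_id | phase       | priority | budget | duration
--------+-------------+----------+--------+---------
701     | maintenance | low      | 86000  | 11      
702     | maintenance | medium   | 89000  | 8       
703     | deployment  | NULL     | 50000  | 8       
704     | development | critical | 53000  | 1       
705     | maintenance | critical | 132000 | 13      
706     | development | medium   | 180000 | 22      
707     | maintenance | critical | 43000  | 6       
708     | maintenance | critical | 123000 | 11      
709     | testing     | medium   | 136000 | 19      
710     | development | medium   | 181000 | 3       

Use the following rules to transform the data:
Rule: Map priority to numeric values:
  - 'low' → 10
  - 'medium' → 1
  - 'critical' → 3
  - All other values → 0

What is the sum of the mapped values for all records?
26

Step 1: Apply mapping to each record
Step 2: Count by status:
  'low': 1 records × 10 = 10
  'medium': 4 records × 1 = 4
  'critical': 4 records × 3 = 12
Step 3: Sum all mapped values = 26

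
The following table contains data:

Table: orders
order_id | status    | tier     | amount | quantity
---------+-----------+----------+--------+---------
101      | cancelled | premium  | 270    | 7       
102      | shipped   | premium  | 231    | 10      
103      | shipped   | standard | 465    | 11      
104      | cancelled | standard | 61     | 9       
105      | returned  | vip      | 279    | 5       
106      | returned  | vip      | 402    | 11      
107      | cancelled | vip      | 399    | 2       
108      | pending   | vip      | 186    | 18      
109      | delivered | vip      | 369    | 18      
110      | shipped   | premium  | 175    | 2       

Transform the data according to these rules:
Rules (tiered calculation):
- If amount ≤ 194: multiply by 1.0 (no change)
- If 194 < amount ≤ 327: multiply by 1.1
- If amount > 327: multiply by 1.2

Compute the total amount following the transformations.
3242.0

Step 1: Tier 1 (amount ≤ 194): 3 records, sum = 422 × 1.0 = 422.0
Step 2: Tier 2 (194 < amount ≤ 327): 3 records, sum = 780 × 1.1 = 858.0
Step 3: Tier 3 (amount > 327): 4 records, sum = 1635 × 1.2 = 1962.0
Step 4: Final sum = 422.0 + 858.0 + 1962.0 = 3242.0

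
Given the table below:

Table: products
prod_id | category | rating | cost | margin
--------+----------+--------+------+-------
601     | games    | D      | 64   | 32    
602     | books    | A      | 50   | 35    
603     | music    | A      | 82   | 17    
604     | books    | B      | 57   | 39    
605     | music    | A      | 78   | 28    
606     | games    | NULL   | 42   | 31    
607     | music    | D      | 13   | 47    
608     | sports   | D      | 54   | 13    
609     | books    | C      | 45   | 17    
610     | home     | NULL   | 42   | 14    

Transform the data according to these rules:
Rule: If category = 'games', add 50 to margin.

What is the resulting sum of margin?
373

Step 1: Count records where category = 'games': 2
Step 2: Total bonus added: 2 × 50 = 100
Step 3: Original sum of margin: 273
Step 4: Final sum = 273 + 100 = 373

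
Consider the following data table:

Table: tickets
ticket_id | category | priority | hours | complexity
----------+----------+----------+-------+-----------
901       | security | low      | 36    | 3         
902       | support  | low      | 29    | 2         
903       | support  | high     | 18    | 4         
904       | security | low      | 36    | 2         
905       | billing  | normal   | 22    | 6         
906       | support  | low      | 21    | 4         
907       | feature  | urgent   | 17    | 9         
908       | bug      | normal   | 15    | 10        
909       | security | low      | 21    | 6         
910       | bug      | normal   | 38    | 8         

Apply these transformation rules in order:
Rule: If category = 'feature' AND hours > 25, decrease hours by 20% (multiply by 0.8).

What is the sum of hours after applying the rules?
253

Step 1: Find records where category = 'feature' AND hours > 25
Step 2: 0 records match, summing to 0
Step 3: After multiplier: 0 × 0.8 = 0.0
Step 4: Unaffected records sum: 253
Step 5: Final sum = 0.0 + 253 = 253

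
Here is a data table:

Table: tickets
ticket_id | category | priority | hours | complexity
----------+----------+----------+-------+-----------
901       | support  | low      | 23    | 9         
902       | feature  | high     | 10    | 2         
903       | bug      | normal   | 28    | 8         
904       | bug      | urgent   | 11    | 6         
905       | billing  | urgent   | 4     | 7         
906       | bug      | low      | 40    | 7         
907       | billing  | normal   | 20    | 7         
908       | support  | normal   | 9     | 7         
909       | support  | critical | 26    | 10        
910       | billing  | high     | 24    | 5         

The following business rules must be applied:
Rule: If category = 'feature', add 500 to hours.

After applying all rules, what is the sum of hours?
695

Step 1: Count records where category = 'feature': 1
Step 2: Total bonus added: 1 × 500 = 500
Step 3: Original sum of hours: 195
Step 4: Final sum = 195 + 500 = 695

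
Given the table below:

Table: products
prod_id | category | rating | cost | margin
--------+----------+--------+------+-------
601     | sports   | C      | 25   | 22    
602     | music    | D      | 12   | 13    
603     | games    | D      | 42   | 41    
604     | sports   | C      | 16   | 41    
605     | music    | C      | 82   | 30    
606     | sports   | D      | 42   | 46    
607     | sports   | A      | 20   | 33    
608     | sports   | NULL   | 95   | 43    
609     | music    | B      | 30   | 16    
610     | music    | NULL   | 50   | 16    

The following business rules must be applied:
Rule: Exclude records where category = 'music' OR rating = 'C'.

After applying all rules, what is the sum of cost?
199

Step 1: Find records where category = 'music' OR rating = 'C'
Step 2: 6 records match, summing to 215
Step 3: Original sum: 414
Step 4: Remaining sum = 414 - 215 = 199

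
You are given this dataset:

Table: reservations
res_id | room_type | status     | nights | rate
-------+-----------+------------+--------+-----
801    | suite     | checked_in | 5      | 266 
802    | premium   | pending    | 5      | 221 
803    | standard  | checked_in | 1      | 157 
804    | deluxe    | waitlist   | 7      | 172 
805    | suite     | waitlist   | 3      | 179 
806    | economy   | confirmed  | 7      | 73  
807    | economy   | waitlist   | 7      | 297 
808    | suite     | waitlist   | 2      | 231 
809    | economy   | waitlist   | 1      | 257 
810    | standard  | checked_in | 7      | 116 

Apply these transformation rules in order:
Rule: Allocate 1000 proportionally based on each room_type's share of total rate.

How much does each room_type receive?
deluxe: 87.35, economy: 318.44, premium: 112.24, standard: 138.65, suite: 343.32

Step 1: Calculate total rate = 1969
Step 2: Calculate each room_type's proportion:
  deluxe: 172/1969 = 8.74% → 87.35
  economy: 627/1969 = 31.84% → 318.44
  premium: 221/1969 = 11.22% → 112.24
  standard: 273/1969 = 13.86% → 138.65
  suite: 676/1969 = 34.33% → 343.32
Step 3: Verify: sum of allocations ≈ 1000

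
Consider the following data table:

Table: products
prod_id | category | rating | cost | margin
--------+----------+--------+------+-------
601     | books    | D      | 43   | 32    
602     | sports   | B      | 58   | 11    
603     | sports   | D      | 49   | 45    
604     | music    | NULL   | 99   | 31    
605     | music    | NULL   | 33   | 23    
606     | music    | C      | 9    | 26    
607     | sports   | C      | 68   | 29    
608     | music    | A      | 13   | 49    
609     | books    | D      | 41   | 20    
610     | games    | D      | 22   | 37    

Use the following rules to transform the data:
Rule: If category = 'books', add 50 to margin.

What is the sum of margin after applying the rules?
403

Step 1: Count records where category = 'books': 2
Step 2: Total bonus added: 2 × 50 = 100
Step 3: Original sum of margin: 303
Step 4: Final sum = 303 + 100 = 403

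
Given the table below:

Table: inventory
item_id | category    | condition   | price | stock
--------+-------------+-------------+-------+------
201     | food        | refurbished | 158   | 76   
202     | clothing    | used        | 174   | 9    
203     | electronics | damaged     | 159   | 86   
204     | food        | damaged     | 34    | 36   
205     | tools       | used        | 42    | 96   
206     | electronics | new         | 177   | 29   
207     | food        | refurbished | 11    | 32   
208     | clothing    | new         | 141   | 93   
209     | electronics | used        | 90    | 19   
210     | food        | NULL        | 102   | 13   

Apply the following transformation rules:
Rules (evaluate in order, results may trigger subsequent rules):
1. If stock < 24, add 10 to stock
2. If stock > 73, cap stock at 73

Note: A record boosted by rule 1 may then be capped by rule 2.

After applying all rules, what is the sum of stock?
460

Step 1: Apply rule 1 to records with stock < 24
  - 3 records get bonus of 10
  - Of these, 0 records then exceed 73 and get capped
Step 2: Apply rule 2 to records with stock > 73
  - 4 records (original) are capped
Step 3: Calculate final sum = 460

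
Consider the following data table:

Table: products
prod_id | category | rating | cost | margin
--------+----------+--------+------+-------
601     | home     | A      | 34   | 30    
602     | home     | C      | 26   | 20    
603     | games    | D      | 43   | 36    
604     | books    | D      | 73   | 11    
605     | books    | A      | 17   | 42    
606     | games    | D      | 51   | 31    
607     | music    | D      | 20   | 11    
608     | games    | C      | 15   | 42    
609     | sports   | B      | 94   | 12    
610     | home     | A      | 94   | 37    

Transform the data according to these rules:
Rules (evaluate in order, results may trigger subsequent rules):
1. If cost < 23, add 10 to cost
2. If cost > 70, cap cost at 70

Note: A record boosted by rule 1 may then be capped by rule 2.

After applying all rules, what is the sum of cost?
446

Step 1: Apply rule 1 to records with cost < 23
  - 3 records get bonus of 10
  - Of these, 0 records then exceed 70 and get capped
Step 2: Apply rule 2 to records with cost > 70
  - 3 records (original) are capped
Step 3: Calculate final sum = 446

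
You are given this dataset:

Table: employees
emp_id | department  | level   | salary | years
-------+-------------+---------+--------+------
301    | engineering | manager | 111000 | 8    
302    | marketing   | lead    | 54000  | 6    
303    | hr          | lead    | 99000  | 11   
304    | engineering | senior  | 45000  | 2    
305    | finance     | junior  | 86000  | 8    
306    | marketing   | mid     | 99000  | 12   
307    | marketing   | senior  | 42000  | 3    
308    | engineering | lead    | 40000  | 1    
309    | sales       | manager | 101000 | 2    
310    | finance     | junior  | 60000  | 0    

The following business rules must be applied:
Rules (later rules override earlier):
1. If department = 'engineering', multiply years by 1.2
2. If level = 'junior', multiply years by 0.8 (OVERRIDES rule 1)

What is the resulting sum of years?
53.6

Step 1: Rule 2 takes priority for records with level = 'junior'
  - 2 records: 8 × 0.8 = 6.4
Step 2: Rule 1 applies to remaining records with department = 'engineering'
  - 3 records: 11 × 1.2 = 13.2
Step 3: Other records unchanged: 34
Step 4: Final sum = 6.4 + 13.2 + 34 = 53.6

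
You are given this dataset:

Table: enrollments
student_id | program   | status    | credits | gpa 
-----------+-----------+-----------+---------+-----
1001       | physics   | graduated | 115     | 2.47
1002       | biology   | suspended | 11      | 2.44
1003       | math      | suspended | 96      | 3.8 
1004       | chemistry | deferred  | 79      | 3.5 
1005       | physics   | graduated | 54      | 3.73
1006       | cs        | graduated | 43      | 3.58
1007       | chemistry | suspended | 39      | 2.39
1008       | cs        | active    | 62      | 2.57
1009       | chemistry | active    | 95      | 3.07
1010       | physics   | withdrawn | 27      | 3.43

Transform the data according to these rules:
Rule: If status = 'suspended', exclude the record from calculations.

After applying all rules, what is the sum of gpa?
22.35

Step 1: Identify records where status = 'suspended'
Step 2: The excluded records sum to 8.63
Step 3: Original total gpa = 30.98
Step 4: Remaining total = 30.98 - 8.63 = 22.35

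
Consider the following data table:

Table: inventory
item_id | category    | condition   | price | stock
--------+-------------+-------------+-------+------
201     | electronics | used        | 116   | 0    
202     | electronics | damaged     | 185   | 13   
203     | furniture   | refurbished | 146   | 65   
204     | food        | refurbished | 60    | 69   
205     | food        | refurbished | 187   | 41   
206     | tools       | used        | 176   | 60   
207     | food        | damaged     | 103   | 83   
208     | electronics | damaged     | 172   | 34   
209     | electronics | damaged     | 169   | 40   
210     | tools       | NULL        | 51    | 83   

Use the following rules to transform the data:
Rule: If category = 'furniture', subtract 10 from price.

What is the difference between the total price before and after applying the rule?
10

Step 1: Original sum of price = 1365
Step 2: 1 records have category = 'furniture'
Step 3: Each affected record changes by -10
Step 4: Total change = 1 × -10 = -10
Step 5: New sum = 1365 + -10 = 1355
Step 6: Difference = |1355 - 1365| = 10
        (Sum decreased by 10)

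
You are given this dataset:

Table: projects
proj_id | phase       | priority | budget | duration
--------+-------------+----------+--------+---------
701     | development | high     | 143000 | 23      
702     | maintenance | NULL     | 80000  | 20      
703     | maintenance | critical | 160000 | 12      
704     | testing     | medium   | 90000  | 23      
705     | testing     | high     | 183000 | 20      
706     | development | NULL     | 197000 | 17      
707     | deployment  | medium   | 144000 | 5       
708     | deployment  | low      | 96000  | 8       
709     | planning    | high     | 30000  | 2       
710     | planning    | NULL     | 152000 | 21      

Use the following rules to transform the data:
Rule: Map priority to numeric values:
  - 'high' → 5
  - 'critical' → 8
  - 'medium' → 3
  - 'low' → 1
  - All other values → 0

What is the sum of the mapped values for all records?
30

Step 1: Apply mapping to each record
Step 2: Count by status:
  'high': 3 records × 5 = 15
  'critical': 1 records × 8 = 8
  'medium': 2 records × 3 = 6
  'low': 1 records × 1 = 1
Step 3: Sum all mapped values = 30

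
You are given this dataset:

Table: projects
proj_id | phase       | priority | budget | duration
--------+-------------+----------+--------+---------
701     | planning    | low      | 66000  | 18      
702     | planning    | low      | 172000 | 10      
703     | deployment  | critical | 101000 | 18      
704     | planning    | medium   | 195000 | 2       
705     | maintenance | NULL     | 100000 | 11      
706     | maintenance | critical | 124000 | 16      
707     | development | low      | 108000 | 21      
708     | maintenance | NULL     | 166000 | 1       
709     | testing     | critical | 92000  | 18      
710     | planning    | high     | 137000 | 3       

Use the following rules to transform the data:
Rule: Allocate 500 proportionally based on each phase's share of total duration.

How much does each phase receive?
deployment: 76.27, development: 88.98, maintenance: 118.64, planning: 139.83, testing: 76.27

Step 1: Calculate total duration = 118
Step 2: Calculate each phase's proportion:
  deployment: 18/118 = 15.25% → 76.27
  development: 21/118 = 17.80% → 88.98
  maintenance: 28/118 = 23.73% → 118.64
  planning: 33/118 = 27.97% → 139.83
  testing: 18/118 = 15.25% → 76.27
Step 3: Verify: sum of allocations ≈ 500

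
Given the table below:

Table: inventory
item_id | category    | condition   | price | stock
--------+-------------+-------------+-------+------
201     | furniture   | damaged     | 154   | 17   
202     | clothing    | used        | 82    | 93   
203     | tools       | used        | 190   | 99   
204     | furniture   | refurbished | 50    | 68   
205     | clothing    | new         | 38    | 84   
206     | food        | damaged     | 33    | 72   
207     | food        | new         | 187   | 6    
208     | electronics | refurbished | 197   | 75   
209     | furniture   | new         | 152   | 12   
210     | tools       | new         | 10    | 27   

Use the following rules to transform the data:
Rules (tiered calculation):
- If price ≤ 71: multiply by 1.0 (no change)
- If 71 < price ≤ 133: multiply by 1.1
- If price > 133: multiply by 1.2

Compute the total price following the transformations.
1277.2

Step 1: Tier 1 (price ≤ 71): 4 records, sum = 131 × 1.0 = 131.0
Step 2: Tier 2 (71 < price ≤ 133): 1 records, sum = 82 × 1.1 = 90.2
Step 3: Tier 3 (price > 133): 5 records, sum = 880 × 1.2 = 1056.0
Step 4: Final sum = 131.0 + 90.2 + 1056.0 = 1277.2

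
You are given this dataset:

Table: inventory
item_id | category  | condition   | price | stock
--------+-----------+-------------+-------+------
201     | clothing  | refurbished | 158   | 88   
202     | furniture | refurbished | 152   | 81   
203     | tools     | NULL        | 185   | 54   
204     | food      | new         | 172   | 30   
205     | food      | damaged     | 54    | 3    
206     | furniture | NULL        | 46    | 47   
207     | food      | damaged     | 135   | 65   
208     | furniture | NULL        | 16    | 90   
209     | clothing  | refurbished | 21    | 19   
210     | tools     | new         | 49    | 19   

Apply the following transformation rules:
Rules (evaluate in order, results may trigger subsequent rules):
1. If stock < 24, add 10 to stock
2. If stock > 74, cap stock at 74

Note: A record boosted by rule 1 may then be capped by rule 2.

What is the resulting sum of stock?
489

Step 1: Apply rule 1 to records with stock < 24
  - 3 records get bonus of 10
  - Of these, 0 records then exceed 74 and get capped
Step 2: Apply rule 2 to records with stock > 74
  - 3 records (original) are capped
Step 3: Calculate final sum = 489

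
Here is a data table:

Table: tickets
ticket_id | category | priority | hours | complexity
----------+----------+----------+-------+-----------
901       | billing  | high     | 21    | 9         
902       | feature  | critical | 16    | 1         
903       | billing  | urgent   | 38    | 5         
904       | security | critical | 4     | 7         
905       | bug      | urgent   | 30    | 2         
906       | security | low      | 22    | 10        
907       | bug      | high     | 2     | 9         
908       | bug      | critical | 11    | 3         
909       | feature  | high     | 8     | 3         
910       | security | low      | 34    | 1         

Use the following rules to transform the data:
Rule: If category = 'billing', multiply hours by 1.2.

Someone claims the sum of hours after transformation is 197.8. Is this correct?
Yes, the result is correct.

Step 1: Calculate the correct sum after transformation
Step 2: Apply multiplier 1.2 to records where category = 'billing'
Step 3: Correct result = 197.8
Step 4: Claimed result = 197.8
Step 5: 197.8 = 197.8 ✓
Conclusion: The claimed result is correct.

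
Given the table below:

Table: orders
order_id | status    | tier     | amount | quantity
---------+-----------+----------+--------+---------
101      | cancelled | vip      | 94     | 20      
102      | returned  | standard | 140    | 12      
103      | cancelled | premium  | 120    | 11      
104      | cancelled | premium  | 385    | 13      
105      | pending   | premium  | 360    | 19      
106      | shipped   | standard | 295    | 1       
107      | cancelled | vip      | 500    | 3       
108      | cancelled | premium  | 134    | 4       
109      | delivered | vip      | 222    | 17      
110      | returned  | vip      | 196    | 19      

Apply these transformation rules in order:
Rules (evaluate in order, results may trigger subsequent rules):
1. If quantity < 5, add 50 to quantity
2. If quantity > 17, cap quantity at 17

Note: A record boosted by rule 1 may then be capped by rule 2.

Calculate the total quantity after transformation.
155

Step 1: Apply rule 1 to records with quantity < 5
  - 3 records get bonus of 50
  - Of these, 3 records then exceed 17 and get capped
Step 2: Apply rule 2 to records with quantity > 17
  - 3 records (original) are capped
Step 3: Calculate final sum = 155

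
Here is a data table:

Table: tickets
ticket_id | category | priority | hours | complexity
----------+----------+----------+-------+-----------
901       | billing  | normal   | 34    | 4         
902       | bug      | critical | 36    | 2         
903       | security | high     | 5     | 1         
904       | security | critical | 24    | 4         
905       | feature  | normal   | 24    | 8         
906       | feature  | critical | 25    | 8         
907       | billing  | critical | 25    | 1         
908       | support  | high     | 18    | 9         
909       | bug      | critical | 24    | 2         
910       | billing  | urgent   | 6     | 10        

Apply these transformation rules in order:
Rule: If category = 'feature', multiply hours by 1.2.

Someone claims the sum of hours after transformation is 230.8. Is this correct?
Yes, the result is correct.

Step 1: Calculate the correct sum after transformation
Step 2: Apply multiplier 1.2 to records where category = 'feature'
Step 3: Correct result = 230.8
Step 4: Claimed result = 230.8
Step 5: 230.8 = 230.8 ✓
Conclusion: The claimed result is correct.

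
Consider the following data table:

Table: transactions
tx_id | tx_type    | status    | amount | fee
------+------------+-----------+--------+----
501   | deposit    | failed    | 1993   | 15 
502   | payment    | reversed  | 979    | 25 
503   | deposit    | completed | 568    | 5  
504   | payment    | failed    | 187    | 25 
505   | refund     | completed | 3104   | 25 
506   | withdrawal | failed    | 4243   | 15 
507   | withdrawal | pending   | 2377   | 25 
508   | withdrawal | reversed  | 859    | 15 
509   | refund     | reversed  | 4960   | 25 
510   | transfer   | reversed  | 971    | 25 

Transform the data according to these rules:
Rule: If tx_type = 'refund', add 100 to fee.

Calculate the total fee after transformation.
400

Step 1: Count records where tx_type = 'refund': 2
Step 2: Total bonus added: 2 × 100 = 200
Step 3: Original sum of fee: 200
Step 4: Final sum = 200 + 200 = 400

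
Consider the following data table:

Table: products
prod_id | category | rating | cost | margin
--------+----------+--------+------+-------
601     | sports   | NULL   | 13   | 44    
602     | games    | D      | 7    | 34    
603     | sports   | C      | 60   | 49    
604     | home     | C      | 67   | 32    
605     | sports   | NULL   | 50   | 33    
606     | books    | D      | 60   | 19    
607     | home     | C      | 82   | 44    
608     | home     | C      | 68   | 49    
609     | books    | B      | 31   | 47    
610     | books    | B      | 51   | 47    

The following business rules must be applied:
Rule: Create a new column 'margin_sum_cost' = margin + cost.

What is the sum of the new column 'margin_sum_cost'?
887

Step 1: For each record, compute margin + cost
Example calculations:
  44 + 13 = 57
  34 + 7 = 41
  49 + 60 = 109
  ...
Step 2: Sum all derived values
Step 3: Total = 887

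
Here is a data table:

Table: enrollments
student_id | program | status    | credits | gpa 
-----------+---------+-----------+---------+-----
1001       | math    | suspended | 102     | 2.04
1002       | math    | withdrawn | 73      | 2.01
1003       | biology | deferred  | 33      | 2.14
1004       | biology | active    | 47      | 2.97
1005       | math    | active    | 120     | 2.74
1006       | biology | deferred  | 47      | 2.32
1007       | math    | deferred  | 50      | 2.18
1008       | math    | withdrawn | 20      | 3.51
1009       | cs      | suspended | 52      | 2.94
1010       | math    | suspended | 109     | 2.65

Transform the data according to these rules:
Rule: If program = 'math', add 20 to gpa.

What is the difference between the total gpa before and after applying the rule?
120.0

Step 1: Original sum of gpa = 25.5
Step 2: 6 records have program = 'math'
Step 3: Each affected record changes by 20
Step 4: Total change = 6 × 20 = 120
Step 5: New sum = 25.5 + 120 = 145.5
Step 6: Difference = |145.5 - 25.5| = 120.0
        (Sum increased by 120.0)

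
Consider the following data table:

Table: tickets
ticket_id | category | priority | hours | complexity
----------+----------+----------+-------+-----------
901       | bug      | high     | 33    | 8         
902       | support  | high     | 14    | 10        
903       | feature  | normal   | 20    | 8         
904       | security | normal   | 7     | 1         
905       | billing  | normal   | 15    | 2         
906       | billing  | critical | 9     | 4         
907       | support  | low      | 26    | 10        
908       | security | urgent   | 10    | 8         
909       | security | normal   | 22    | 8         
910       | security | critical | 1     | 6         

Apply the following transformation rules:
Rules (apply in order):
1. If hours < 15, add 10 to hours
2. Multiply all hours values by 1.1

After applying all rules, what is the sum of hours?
227.7

Step 1: Apply Rule 1 - Add 10 to records with hours < 15
  - 5 records affected: 41 + (5 × 10) = 91
  - Unaffected records: 116
  - Sum after Rule 1: 207
Step 2: Apply Rule 2 - Multiply all by 1.1
  - 207 × 1.1 = 227.7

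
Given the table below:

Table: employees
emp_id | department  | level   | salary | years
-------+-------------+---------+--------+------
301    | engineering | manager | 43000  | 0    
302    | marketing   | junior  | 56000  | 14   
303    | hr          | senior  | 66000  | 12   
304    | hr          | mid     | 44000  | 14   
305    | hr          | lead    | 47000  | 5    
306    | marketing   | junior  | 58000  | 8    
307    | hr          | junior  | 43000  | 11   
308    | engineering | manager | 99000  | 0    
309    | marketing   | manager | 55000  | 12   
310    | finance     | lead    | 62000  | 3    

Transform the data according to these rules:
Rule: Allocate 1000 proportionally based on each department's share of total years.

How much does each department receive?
engineering: 0.0, finance: 37.97, hr: 531.65, marketing: 430.38

Step 1: Calculate total years = 79
Step 2: Calculate each department's proportion:
  engineering: 0/79 = 0.00% → 0.0
  finance: 3/79 = 3.80% → 37.97
  hr: 42/79 = 53.16% → 531.65
  marketing: 34/79 = 43.04% → 430.38
Step 3: Verify: sum of allocations ≈ 1000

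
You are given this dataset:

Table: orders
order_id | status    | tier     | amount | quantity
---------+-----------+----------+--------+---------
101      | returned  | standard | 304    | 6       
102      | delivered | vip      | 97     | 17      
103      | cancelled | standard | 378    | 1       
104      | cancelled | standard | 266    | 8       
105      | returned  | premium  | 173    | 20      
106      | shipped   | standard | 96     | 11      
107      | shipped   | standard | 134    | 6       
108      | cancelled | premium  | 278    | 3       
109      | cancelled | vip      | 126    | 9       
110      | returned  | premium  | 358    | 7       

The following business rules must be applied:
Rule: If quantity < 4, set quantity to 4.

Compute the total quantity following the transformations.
92

Step 1: 2 records have quantity < 4
Step 2: These records originally summed to 4
Step 3: After setting to minimum: 2 × 4 = 8
Step 4: Unaffected records sum: 84
Step 5: Final sum = 8 + 84 = 92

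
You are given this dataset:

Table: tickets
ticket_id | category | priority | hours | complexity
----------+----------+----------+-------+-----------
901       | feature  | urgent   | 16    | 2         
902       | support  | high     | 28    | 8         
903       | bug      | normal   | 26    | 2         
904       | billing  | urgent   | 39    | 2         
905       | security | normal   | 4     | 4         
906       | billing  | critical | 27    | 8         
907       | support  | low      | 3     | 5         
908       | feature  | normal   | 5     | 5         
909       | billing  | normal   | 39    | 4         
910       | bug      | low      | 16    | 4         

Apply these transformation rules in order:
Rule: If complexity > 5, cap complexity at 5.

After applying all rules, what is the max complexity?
5

Step 1: Original maximum complexity = 8
Step 2: Apply cap at 5
Step 3: 2 records had complexity > 5 and were capped
Step 4: Maximum after transformation = 5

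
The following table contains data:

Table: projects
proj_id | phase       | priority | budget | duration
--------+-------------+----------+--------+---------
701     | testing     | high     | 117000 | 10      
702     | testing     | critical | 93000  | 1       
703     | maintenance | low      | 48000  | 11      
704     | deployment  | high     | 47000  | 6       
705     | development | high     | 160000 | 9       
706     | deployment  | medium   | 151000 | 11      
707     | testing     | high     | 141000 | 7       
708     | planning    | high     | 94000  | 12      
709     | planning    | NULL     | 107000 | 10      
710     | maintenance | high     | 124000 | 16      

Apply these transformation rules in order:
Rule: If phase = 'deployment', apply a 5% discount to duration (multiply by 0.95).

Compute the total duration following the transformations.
92.15

Step 1: Records with phase = 'deployment' have total duration = 17
Step 2: Apply multiplier: 17 × 0.95 = 16.15
Step 3: Other records total: 76
Step 4: Final sum = 16.15 + 76 = 92.15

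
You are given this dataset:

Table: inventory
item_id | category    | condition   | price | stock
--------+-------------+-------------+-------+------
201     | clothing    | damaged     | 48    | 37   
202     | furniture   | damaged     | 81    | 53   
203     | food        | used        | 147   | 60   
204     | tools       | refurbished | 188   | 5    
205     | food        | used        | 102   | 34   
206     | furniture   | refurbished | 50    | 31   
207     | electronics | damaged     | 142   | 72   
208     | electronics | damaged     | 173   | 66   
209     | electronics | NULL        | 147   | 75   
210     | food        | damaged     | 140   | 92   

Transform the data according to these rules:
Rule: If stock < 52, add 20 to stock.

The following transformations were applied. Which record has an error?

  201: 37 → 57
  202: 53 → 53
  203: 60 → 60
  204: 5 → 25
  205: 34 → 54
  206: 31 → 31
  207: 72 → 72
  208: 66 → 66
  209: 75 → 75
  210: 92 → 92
Record 206 has an error. The correct transformed value should be 51, not 31.

Step 1: Check each record against the rule
Step 2: Record 206 has stock = 31
Step 3: Since 31 < 52, the bonus should have been applied
Step 4: Correct value = 51, but claimed value = 31
Conclusion: Record 206 has the error.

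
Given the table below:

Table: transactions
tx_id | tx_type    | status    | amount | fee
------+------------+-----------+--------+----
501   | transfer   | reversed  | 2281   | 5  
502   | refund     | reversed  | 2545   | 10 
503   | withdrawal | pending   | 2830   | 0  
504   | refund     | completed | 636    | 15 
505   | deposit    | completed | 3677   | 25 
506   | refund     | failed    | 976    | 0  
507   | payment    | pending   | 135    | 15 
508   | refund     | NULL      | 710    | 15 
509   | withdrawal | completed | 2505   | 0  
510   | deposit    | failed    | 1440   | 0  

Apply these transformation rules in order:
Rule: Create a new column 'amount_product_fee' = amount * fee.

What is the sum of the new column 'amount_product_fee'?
150995

Step 1: For each record, compute amount * fee
Example calculations:
  2281 * 5 = 11405
  2545 * 10 = 25450
  2830 * 0 = 0
  ...
Step 2: Sum all derived values
Step 3: Total = 150995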